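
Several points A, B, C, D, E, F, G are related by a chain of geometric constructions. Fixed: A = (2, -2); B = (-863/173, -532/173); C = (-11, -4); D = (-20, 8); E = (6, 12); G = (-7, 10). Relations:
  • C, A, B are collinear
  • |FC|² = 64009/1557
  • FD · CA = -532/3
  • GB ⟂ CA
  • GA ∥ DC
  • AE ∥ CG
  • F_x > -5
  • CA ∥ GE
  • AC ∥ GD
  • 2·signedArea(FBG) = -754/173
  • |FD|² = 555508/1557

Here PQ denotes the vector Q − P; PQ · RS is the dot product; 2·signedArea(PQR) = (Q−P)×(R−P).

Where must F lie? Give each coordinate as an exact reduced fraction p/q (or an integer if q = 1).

F = (-2420/519, -1570/519)

1. F_x = -2420/519  [line -13·x + -2·y + -200/3 = 0 ∩ |FC|² = 64009/1557]
2. F_y = -1570/519  [line -13·x + -2·y + -200/3 = 0 ∩ |FC|² = 64009/1557]
   → F = (-2420/519, -1570/519)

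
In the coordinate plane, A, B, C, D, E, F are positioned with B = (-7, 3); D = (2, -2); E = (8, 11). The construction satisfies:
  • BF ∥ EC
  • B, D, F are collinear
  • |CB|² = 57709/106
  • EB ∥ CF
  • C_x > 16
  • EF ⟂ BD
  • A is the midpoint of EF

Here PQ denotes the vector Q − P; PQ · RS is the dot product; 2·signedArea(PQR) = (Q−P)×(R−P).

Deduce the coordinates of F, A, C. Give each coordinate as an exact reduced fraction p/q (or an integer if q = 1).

1. F_x = 113/106  [B, D, F are collinear ∩ EF ⟂ BD]
2. F_y = -157/106  [B, D, F are collinear ∩ EF ⟂ BD]
   → F = (113/106, -157/106)
3. A_x = 961/212  [A is the midpoint of EF]
4. A_y = 1009/212  [A is the midpoint of EF]
   → A = (961/212, 1009/212)
5. C_x = 1703/106  [EB ∥ CF ∩ BF ∥ EC]
6. C_y = 691/106  [EB ∥ CF ∩ BF ∥ EC]
   → C = (1703/106, 691/106)

A = (961/212, 1009/212)
C = (1703/106, 691/106)
F = (113/106, -157/106)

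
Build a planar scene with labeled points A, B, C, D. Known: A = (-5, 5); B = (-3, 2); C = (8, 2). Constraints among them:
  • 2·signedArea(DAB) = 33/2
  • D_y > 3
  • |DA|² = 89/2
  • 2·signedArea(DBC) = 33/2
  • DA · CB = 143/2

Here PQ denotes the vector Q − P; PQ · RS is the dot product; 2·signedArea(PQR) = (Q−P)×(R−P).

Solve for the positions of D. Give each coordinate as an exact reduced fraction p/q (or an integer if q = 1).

1. D_x = 3/2  [2·signedArea(DAB) = 33/2 ∩ DA · CB = 143/2]
2. D_y = 7/2  [2·signedArea(DAB) = 33/2 ∩ DA · CB = 143/2]
   → D = (3/2, 7/2)

D = (3/2, 7/2)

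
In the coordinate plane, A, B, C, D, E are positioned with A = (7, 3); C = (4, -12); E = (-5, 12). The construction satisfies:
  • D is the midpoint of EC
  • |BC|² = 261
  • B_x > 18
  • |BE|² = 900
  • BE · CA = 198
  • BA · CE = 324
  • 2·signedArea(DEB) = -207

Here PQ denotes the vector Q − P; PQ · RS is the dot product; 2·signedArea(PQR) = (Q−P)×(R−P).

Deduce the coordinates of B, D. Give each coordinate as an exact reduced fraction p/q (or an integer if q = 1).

B = (19, -6)
D = (-1/2, 0)

1. B_x = 19  [BA · CE = 324 ∩ BE · CA = 198]
2. B_y = -6  [BA · CE = 324 ∩ BE · CA = 198]
   → B = (19, -6)
3. D_x = -1/2  [D is the midpoint of EC]
4. D_y = 0  [D is the midpoint of EC]
   → D = (-1/2, 0)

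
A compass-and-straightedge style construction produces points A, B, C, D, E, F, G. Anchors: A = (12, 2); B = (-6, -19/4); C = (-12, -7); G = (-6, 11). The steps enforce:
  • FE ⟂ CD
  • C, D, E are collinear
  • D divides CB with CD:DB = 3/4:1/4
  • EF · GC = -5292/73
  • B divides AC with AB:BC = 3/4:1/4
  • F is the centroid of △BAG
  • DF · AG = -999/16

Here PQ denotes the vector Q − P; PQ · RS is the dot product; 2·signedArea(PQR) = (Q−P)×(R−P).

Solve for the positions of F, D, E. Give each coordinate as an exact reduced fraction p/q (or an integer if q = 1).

1. F_x = 0  [F is the centroid of △BAG]
2. F_y = 11/4  [F is the centroid of △BAG]
   → F = (0, 11/4)
3. D_x = -15/2  [D divides CB with CD:DB = 3/4:1/4]
4. D_y = -85/16  [D divides CB with CD:DB = 3/4:1/4]
   → D = (-15/2, -85/16)
5. E_x = 126/73  [C, D, E are collinear ∩ FE ⟂ CD]
6. E_y = -541/292  [C, D, E are collinear ∩ FE ⟂ CD]
   → E = (126/73, -541/292)

D = (-15/2, -85/16)
E = (126/73, -541/292)
F = (0, 11/4)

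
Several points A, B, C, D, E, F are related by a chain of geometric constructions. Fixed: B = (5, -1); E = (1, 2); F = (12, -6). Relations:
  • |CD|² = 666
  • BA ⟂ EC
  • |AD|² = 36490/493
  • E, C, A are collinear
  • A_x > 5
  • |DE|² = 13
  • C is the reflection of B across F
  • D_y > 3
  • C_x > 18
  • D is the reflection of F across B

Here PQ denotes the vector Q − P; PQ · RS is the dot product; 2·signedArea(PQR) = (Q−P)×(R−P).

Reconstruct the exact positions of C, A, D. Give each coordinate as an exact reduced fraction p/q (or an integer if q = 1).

A = (2491/493, -457/493)
C = (19, -11)
D = (-2, 4)

1. C_x = 19  [C is the reflection of B across F]
2. C_y = -11  [C is the reflection of B across F]
   → C = (19, -11)
3. A_x = 2491/493  [E, C, A are collinear ∩ BA ⟂ EC]
4. A_y = -457/493  [E, C, A are collinear ∩ BA ⟂ EC]
   → A = (2491/493, -457/493)
5. D_x = -2  [D is the reflection of F across B]
6. D_y = 4  [D is the reflection of F across B]
   → D = (-2, 4)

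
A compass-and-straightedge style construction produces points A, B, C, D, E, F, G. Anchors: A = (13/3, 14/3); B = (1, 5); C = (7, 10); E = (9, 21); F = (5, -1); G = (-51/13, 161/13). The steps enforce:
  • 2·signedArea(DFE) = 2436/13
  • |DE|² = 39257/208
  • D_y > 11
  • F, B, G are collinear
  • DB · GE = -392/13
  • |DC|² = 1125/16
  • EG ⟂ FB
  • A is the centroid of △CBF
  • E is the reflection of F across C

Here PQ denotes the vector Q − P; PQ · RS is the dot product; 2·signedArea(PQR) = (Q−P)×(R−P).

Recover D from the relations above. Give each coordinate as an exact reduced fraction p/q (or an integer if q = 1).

1. D_x = -31/26  [DB · GE = -392/13 ∩ 2·signedArea(DFE) = 2436/13]
2. D_y = 613/52  [DB · GE = -392/13 ∩ 2·signedArea(DFE) = 2436/13]
   → D = (-31/26, 613/52)

D = (-31/26, 613/52)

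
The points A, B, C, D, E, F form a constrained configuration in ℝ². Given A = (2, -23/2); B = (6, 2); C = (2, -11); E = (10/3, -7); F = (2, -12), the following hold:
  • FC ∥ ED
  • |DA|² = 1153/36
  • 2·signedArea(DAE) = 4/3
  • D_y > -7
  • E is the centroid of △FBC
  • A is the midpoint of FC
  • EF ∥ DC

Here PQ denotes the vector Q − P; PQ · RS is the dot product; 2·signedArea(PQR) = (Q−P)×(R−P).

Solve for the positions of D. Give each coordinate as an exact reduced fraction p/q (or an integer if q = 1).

1. D_x = 10/3  [EF ∥ DC ∩ FC ∥ ED]
2. D_y = -6  [EF ∥ DC ∩ FC ∥ ED]
   → D = (10/3, -6)

D = (10/3, -6)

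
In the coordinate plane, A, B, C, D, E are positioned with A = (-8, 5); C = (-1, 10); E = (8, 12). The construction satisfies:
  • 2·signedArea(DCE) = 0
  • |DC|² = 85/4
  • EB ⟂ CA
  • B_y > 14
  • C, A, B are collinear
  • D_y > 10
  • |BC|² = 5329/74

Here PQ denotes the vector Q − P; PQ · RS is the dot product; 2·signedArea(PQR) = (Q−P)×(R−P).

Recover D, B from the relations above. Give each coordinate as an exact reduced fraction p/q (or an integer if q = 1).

1. D_x = 7/2  [line -2·x + 9·y + -92 = 0 ∩ |DC|² = 85/4]
2. D_y = 11  [line -2·x + 9·y + -92 = 0 ∩ |DC|² = 85/4]
   → D = (7/2, 11)
3. B_x = 437/74  [C, A, B are collinear ∩ EB ⟂ CA]
4. B_y = 1105/74  [C, A, B are collinear ∩ EB ⟂ CA]
   → B = (437/74, 1105/74)

B = (437/74, 1105/74)
D = (7/2, 11)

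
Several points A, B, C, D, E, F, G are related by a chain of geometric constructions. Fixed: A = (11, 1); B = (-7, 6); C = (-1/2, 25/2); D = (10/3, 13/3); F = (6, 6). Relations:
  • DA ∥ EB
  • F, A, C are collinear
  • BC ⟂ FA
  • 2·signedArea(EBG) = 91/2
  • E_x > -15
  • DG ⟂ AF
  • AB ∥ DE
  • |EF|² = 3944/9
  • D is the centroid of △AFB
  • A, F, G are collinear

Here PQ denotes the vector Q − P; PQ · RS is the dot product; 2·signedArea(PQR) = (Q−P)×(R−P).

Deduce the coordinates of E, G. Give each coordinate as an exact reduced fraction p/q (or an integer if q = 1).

E = (-44/3, 28/3)
G = (11/2, 13/2)

1. E_x = -44/3  [DA ∥ EB ∩ AB ∥ DE]
2. E_y = 28/3  [DA ∥ EB ∩ AB ∥ DE]
   → E = (-44/3, 28/3)
3. G_x = 11/2  [A, F, G are collinear ∩ DG ⟂ AF]
4. G_y = 13/2  [A, F, G are collinear ∩ DG ⟂ AF]
   → G = (11/2, 13/2)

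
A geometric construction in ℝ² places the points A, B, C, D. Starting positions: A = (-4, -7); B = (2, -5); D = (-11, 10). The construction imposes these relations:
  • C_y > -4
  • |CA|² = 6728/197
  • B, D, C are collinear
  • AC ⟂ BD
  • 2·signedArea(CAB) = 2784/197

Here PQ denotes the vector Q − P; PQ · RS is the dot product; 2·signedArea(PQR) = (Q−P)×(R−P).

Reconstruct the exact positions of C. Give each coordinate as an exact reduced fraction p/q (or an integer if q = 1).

1. C_x = 82/197  [B, D, C are collinear ∩ AC ⟂ BD]
2. C_y = -625/197  [B, D, C are collinear ∩ AC ⟂ BD]
   → C = (82/197, -625/197)

C = (82/197, -625/197)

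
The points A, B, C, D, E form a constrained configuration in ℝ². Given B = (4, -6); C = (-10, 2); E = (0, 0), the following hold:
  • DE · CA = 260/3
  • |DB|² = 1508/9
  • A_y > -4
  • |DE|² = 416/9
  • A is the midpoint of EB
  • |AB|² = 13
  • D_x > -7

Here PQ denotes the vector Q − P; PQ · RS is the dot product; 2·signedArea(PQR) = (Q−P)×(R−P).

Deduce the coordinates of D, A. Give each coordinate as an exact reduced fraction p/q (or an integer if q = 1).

A = (2, -3)
D = (-20/3, 4/3)

1. A_x = 2  [A is the midpoint of EB]
2. A_y = -3  [A is the midpoint of EB]
   → A = (2, -3)
3. D_x = -20/3  [line -12·x + 5·y + -260/3 = 0 ∩ |DB|² = 1508/9]
4. D_y = 4/3  [line -12·x + 5·y + -260/3 = 0 ∩ |DB|² = 1508/9]
   → D = (-20/3, 4/3)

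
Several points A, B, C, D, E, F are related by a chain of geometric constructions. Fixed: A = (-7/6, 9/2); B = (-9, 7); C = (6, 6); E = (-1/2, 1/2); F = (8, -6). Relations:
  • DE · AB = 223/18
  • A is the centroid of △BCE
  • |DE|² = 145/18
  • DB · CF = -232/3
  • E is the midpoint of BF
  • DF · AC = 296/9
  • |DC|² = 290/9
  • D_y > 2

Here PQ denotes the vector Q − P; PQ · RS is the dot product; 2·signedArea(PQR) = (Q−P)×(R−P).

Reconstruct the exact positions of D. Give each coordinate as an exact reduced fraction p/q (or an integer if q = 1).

D = (5/3, 7/3)

1. D_x = 5/3  [DE · AB = 223/18 ∩ DB · CF = -232/3]
2. D_y = 7/3  [DE · AB = 223/18 ∩ DB · CF = -232/3]
   → D = (5/3, 7/3)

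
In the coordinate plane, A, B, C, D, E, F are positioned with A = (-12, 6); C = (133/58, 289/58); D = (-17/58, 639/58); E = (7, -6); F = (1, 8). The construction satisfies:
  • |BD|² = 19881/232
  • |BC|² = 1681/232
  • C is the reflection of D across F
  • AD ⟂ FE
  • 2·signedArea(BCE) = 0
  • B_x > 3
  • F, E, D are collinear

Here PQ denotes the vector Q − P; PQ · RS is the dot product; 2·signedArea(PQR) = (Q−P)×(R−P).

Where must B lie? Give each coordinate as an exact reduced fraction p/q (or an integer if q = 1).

1. B_x = 389/116  [line 637/58·x + 273/58·y + -2821/58 = 0 ∩ |BD|² = 19881/232]
2. B_y = 291/116  [line 637/58·x + 273/58·y + -2821/58 = 0 ∩ |BD|² = 19881/232]
   → B = (389/116, 291/116)

B = (389/116, 291/116)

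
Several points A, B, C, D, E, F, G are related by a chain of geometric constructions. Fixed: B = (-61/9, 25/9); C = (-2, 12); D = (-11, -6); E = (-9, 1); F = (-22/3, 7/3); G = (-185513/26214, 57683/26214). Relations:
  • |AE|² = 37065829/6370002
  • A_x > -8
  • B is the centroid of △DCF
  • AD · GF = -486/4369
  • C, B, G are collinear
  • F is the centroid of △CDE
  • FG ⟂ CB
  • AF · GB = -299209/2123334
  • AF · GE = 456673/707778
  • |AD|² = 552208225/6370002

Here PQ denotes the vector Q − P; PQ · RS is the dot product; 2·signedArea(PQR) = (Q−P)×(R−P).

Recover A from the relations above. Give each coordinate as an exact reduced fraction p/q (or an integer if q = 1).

A = (-1666265/235926, 574997/235926)

1. A_x = -1666265/235926  [AF · GB = -299209/2123334 ∩ AD · GF = -486/4369]
2. A_y = 574997/235926  [AF · GB = -299209/2123334 ∩ AD · GF = -486/4369]
   → A = (-1666265/235926, 574997/235926)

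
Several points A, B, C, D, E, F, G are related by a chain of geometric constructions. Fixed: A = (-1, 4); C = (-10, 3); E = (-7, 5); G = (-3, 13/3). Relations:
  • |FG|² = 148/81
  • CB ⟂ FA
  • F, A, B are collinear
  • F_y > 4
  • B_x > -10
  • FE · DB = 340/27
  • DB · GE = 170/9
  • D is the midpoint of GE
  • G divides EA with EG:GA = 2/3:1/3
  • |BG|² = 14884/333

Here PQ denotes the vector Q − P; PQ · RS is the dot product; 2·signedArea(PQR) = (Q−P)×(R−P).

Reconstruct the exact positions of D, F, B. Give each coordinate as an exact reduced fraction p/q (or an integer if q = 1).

1. D_x = -5  [D is the midpoint of GE]
2. D_y = 14/3  [D is the midpoint of GE]
   → D = (-5, 14/3)
3. B_x = -355/37  [line -4·x + 2/3·y + -42 = 0 ∩ |BG|² = 14884/333]
4. B_y = 201/37  [line -4·x + 2/3·y + -42 = 0 ∩ |BG|² = 14884/333]
   → B = (-355/37, 201/37)
5. F_x = -13/3  [FE · DB = 340/27 ∩ F, A, B are collinear]
6. F_y = 41/9  [FE · DB = 340/27 ∩ F, A, B are collinear]
   → F = (-13/3, 41/9)

B = (-355/37, 201/37)
D = (-5, 14/3)
F = (-13/3, 41/9)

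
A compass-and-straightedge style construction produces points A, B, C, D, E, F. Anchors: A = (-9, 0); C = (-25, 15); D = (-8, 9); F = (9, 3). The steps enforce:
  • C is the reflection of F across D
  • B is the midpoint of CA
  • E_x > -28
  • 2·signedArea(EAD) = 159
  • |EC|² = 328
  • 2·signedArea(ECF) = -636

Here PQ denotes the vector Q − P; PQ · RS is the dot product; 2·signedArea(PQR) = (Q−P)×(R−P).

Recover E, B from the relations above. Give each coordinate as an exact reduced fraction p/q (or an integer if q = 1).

1. E_x = -27  [2·signedArea(EAD) = 159 ∩ 2·signedArea(ECF) = -636]
2. E_y = -3  [2·signedArea(EAD) = 159 ∩ 2·signedArea(ECF) = -636]
   → E = (-27, -3)
3. B_x = -17  [B is the midpoint of CA]
4. B_y = 15/2  [B is the midpoint of CA]
   → B = (-17, 15/2)

B = (-17, 15/2)
E = (-27, -3)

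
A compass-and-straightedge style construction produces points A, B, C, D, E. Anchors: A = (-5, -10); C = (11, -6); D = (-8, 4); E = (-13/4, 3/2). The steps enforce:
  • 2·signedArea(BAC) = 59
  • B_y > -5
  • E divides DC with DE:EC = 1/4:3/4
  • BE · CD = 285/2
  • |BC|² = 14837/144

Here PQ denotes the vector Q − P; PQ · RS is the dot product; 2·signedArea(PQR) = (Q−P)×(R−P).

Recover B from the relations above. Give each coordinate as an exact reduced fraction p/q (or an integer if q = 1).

B = (11/12, -29/6)

1. B_x = 11/12  [2·signedArea(BAC) = 59 ∩ BE · CD = 285/2]
2. B_y = -29/6  [2·signedArea(BAC) = 59 ∩ BE · CD = 285/2]
   → B = (11/12, -29/6)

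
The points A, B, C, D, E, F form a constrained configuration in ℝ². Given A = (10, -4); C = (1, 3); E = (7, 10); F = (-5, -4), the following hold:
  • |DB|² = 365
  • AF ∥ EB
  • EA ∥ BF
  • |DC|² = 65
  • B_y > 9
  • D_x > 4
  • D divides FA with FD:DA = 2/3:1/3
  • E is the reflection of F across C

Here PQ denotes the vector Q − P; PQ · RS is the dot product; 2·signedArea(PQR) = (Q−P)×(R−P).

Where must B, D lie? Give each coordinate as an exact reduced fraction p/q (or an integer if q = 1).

B = (-8, 10)
D = (5, -4)

1. B_x = -8  [EA ∥ BF ∩ AF ∥ EB]
2. B_y = 10  [EA ∥ BF ∩ AF ∥ EB]
   → B = (-8, 10)
3. D_x = 5  [D divides FA with FD:DA = 2/3:1/3]
4. D_y = -4  [D divides FA with FD:DA = 2/3:1/3]
   → D = (5, -4)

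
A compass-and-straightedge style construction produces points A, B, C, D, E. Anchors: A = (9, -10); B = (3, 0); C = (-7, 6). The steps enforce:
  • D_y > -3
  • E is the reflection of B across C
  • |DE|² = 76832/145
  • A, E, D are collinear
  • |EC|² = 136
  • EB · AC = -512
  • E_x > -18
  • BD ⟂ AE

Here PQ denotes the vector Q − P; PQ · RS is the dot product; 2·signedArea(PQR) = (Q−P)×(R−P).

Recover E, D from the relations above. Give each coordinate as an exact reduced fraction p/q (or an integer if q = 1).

D = (83/145, -416/145)
E = (-17, 12)

1. E_x = -17  [E is the reflection of B across C]
2. E_y = 12  [E is the reflection of B across C]
   → E = (-17, 12)
3. D_x = 83/145  [A, E, D are collinear ∩ BD ⟂ AE]
4. D_y = -416/145  [A, E, D are collinear ∩ BD ⟂ AE]
   → D = (83/145, -416/145)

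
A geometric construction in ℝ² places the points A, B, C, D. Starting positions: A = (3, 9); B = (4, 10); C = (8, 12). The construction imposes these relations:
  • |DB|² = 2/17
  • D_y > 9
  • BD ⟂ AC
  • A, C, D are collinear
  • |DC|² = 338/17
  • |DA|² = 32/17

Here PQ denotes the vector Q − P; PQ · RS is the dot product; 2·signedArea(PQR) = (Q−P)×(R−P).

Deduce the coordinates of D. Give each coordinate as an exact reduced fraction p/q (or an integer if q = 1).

D = (71/17, 165/17)

1. D_x = 71/17  [A, C, D are collinear ∩ BD ⟂ AC]
2. D_y = 165/17  [A, C, D are collinear ∩ BD ⟂ AC]
   → D = (71/17, 165/17)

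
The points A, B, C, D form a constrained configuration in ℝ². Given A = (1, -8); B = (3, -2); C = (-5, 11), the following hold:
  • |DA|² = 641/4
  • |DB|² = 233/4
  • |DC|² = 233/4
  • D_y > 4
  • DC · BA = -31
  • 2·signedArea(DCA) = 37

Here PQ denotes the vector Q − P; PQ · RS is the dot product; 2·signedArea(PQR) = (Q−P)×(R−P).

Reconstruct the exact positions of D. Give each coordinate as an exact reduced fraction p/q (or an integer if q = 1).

1. D_x = -1  [2·signedArea(DCA) = 37 ∩ DC · BA = -31]
2. D_y = 9/2  [2·signedArea(DCA) = 37 ∩ DC · BA = -31]
   → D = (-1, 9/2)

D = (-1, 9/2)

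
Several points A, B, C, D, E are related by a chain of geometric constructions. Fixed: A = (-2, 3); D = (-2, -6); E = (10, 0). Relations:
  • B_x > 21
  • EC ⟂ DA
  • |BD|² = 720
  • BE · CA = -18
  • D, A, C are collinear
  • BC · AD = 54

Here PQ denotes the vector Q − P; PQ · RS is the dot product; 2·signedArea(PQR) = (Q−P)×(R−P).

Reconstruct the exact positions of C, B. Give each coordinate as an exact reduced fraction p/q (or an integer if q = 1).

1. C_x = -2  [D, A, C are collinear ∩ EC ⟂ DA]
2. C_y = 0  [D, A, C are collinear ∩ EC ⟂ DA]
   → C = (-2, 0)
3. B_y = 6  [BE · CA = -18]
4. B_x = 22  [|BD|² = 720]
   → B = (22, 6)

B = (22, 6)
C = (-2, 0)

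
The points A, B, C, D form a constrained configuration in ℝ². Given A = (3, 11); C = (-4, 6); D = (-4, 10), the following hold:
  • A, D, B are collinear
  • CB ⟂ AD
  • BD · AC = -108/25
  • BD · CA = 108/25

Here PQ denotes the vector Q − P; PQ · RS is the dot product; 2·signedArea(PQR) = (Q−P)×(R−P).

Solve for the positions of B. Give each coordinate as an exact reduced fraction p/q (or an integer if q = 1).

1. B_x = -114/25  [A, D, B are collinear ∩ CB ⟂ AD]
2. B_y = 248/25  [A, D, B are collinear ∩ CB ⟂ AD]
   → B = (-114/25, 248/25)

B = (-114/25, 248/25)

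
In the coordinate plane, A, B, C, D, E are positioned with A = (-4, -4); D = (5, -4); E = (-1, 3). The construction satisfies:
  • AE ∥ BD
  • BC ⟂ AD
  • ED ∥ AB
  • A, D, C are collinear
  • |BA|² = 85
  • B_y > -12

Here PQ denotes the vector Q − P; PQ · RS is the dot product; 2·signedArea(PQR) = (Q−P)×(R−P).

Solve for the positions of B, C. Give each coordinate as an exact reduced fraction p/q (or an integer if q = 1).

1. B_x = 2  [AE ∥ BD ∩ ED ∥ AB]
2. B_y = -11  [AE ∥ BD ∩ ED ∥ AB]
   → B = (2, -11)
3. C_x = 2  [A, D, C are collinear ∩ BC ⟂ AD]
4. C_y = -4  [A, D, C are collinear ∩ BC ⟂ AD]
   → C = (2, -4)

B = (2, -11)
C = (2, -4)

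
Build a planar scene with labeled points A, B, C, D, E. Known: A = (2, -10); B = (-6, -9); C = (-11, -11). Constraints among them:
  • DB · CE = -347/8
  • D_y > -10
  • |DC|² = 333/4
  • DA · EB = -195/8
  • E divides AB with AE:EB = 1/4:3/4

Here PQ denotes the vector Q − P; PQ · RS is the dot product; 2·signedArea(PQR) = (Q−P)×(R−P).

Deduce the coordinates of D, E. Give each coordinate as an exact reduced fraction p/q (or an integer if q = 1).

D = (-2, -19/2)
E = (0, -39/4)

1. E_x = 0  [E divides AB with AE:EB = 1/4:3/4]
2. E_y = -39/4  [E divides AB with AE:EB = 1/4:3/4]
   → E = (0, -39/4)
3. D_x = -2  [DB · CE = -347/8 ∩ DA · EB = -195/8]
4. D_y = -19/2  [DB · CE = -347/8 ∩ DA · EB = -195/8]
   → D = (-2, -19/2)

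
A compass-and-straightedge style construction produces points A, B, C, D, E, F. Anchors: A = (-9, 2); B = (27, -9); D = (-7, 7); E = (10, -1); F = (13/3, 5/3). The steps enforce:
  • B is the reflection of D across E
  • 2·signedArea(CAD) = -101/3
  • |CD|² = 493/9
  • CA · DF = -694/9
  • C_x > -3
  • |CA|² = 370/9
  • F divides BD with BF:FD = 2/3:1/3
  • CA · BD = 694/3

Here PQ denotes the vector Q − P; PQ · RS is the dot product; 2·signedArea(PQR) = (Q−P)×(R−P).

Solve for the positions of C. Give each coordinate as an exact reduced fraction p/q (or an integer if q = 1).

C = (-8/3, 1)

1. C_x = -8/3  [CA · BD = 694/3 ∩ 2·signedArea(CAD) = -101/3]
2. C_y = 1  [CA · BD = 694/3 ∩ 2·signedArea(CAD) = -101/3]
   → C = (-8/3, 1)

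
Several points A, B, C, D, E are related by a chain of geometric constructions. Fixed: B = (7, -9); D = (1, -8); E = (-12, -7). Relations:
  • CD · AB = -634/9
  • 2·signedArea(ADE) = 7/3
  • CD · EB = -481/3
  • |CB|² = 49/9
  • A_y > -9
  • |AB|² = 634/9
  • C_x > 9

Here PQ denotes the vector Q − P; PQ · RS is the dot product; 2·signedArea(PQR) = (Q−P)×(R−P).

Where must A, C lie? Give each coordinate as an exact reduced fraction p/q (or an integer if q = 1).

A = (-4/3, -8)
C = (28/3, -9)

1. A_x = -4/3  [line -1·x + -13·y + -316/3 = 0 ∩ |AB|² = 634/9]
2. A_y = -8  [line -1·x + -13·y + -316/3 = 0 ∩ |AB|² = 634/9]
   → A = (-4/3, -8)
3. C_x = 28/3  [CD · AB = -634/9 ∩ CD · EB = -481/3]
4. C_y = -9  [CD · AB = -634/9 ∩ CD · EB = -481/3]
   → C = (28/3, -9)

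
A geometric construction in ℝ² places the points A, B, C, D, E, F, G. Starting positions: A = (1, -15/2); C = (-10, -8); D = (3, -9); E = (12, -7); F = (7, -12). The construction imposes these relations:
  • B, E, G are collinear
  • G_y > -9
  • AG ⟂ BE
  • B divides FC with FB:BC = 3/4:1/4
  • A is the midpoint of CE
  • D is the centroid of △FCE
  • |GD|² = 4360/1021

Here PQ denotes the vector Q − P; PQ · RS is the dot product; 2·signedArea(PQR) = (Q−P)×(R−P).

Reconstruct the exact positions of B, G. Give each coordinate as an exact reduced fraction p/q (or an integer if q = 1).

1. B_x = -23/4  [B divides FC with FB:BC = 3/4:1/4]
2. B_y = -9  [B divides FC with FB:BC = 3/4:1/4]
   → B = (-23/4, -9)
3. G_x = 1105/1021  [B, E, G are collinear ∩ AG ⟂ BE]
4. G_y = -8403/1021  [B, E, G are collinear ∩ AG ⟂ BE]
   → G = (1105/1021, -8403/1021)

B = (-23/4, -9)
G = (1105/1021, -8403/1021)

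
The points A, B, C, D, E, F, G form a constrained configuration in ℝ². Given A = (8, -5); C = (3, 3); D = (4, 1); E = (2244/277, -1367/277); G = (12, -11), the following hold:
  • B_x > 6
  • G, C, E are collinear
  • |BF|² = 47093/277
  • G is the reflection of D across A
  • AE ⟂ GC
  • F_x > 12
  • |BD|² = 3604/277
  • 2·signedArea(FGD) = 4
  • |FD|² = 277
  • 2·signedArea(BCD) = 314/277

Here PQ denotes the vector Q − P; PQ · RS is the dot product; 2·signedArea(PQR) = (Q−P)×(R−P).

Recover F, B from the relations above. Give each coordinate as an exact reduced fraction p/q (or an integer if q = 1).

B = (1676/277, -545/277)
F = (13, -13)

1. F_x = 13  [line -12·x + -8·y + 52 = 0 ∩ |FD|² = 277]
2. F_y = -13  [line -12·x + -8·y + 52 = 0 ∩ |FD|² = 277]
   → F = (13, -13)
3. B_x = 1676/277  [line 2·x + 1·y + -2807/277 = 0 ∩ |BD|² = 3604/277]
4. B_y = -545/277  [line 2·x + 1·y + -2807/277 = 0 ∩ |BD|² = 3604/277]
   → B = (1676/277, -545/277)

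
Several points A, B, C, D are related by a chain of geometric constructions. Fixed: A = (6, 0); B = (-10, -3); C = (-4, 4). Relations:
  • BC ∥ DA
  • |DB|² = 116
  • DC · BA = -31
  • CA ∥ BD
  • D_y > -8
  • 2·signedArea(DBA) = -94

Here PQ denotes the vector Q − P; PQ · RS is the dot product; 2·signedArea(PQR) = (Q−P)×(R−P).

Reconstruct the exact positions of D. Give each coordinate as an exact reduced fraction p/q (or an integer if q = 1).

1. D_x = 0  [BC ∥ DA ∩ CA ∥ BD]
2. D_y = -7  [BC ∥ DA ∩ CA ∥ BD]
   → D = (0, -7)

D = (0, -7)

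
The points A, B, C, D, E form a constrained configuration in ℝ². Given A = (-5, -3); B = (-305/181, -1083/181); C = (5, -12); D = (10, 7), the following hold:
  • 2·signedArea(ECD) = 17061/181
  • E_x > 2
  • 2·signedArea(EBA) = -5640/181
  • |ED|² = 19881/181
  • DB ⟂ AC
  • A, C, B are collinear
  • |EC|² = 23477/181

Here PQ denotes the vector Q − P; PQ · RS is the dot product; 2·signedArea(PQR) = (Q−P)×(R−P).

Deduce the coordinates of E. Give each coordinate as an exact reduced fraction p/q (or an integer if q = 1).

1. E_x = 541/181  [2·signedArea(EBA) = -5640/181 ∩ 2·signedArea(ECD) = 17061/181]
2. E_y = -143/181  [2·signedArea(EBA) = -5640/181 ∩ 2·signedArea(ECD) = 17061/181]
   → E = (541/181, -143/181)

E = (541/181, -143/181)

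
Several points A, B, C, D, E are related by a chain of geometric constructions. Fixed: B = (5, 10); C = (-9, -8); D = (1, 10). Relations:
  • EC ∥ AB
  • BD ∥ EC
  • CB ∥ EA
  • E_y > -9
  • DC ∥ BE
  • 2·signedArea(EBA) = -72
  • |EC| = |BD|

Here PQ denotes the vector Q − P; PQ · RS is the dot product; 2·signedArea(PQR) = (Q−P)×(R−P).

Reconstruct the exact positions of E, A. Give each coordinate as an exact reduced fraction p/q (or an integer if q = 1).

A = (9, 10)
E = (-5, -8)

1. E_x = -5  [BD ∥ EC ∩ DC ∥ BE]
2. E_y = -8  [BD ∥ EC ∩ DC ∥ BE]
   → E = (-5, -8)
3. A_x = 9  [EC ∥ AB ∩ CB ∥ EA]
4. A_y = 10  [EC ∥ AB ∩ CB ∥ EA]
   → A = (9, 10)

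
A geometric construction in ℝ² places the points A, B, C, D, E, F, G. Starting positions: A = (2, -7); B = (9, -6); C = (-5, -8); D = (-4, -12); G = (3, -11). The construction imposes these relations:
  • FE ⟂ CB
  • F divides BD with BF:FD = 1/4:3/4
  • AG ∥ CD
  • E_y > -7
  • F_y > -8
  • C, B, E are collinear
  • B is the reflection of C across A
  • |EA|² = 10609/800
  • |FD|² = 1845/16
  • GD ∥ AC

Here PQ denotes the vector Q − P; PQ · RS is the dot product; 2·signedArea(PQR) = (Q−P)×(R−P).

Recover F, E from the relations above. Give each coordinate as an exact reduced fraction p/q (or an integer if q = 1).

1. F_x = 23/4  [F divides BD with BF:FD = 1/4:3/4]
2. F_y = -15/2  [F divides BD with BF:FD = 1/4:3/4]
   → F = (23/4, -15/2)
3. E_x = 1121/200  [C, B, E are collinear ∩ FE ⟂ CB]
4. E_y = -1297/200  [C, B, E are collinear ∩ FE ⟂ CB]
   → E = (1121/200, -1297/200)

E = (1121/200, -1297/200)
F = (23/4, -15/2)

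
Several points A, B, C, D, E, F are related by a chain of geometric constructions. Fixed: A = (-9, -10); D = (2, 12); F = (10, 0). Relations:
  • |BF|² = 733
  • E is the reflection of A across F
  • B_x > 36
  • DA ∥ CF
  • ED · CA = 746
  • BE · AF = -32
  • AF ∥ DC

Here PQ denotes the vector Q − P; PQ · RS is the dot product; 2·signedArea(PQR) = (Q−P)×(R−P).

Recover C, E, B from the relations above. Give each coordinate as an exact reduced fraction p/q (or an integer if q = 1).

B = (37, -2)
C = (21, 22)
E = (29, 10)

1. C_x = 21  [DA ∥ CF ∩ AF ∥ DC]
2. C_y = 22  [DA ∥ CF ∩ AF ∥ DC]
   → C = (21, 22)
3. E_x = 29  [E is the reflection of A across F]
4. E_y = 10  [E is the reflection of A across F]
   → E = (29, 10)
5. B_x = 37  [line -19·x + -10·y + 683 = 0 ∩ |BF|² = 733]
6. B_y = -2  [line -19·x + -10·y + 683 = 0 ∩ |BF|² = 733]
   → B = (37, -2)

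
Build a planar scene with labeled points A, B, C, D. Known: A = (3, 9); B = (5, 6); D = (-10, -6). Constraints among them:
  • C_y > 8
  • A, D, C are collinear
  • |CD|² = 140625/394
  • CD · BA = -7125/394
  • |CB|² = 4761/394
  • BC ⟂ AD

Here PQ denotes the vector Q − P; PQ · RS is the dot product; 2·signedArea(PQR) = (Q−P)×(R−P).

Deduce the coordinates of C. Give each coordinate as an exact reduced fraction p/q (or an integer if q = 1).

C = (935/394, 3261/394)

1. C_x = 935/394  [A, D, C are collinear ∩ BC ⟂ AD]
2. C_y = 3261/394  [A, D, C are collinear ∩ BC ⟂ AD]
   → C = (935/394, 3261/394)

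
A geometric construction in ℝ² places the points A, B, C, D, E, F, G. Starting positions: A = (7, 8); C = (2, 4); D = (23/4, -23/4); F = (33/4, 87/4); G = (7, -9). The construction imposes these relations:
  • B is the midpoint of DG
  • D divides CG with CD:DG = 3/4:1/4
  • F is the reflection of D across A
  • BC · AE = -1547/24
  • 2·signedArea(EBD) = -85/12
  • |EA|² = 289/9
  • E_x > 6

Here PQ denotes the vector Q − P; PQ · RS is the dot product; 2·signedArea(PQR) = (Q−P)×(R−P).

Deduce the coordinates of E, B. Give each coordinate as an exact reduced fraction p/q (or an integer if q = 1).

1. B_x = 51/8  [B is the midpoint of DG]
2. B_y = -59/8  [B is the midpoint of DG]
   → B = (51/8, -59/8)
3. E_x = 7  [2·signedArea(EBD) = -85/12 ∩ BC · AE = -1547/24]
4. E_y = 7/3  [2·signedArea(EBD) = -85/12 ∩ BC · AE = -1547/24]
   → E = (7, 7/3)

B = (51/8, -59/8)
E = (7, 7/3)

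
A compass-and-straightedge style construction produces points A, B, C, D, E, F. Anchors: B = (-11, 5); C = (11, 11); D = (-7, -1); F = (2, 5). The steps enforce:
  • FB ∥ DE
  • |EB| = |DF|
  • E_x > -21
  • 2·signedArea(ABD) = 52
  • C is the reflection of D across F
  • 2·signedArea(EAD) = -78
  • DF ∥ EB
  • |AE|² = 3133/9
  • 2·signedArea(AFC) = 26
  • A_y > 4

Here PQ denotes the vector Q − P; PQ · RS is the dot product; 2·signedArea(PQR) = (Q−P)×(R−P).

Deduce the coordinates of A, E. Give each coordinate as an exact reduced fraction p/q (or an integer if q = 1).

1. A_x = -7/3  [2·signedArea(AFC) = 26 ∩ 2·signedArea(ABD) = 52]
2. A_y = 5  [2·signedArea(AFC) = 26 ∩ 2·signedArea(ABD) = 52]
   → A = (-7/3, 5)
3. E_x = -20  [DF ∥ EB ∩ FB ∥ DE]
4. E_y = -1  [DF ∥ EB ∩ FB ∥ DE]
   → E = (-20, -1)

A = (-7/3, 5)
E = (-20, -1)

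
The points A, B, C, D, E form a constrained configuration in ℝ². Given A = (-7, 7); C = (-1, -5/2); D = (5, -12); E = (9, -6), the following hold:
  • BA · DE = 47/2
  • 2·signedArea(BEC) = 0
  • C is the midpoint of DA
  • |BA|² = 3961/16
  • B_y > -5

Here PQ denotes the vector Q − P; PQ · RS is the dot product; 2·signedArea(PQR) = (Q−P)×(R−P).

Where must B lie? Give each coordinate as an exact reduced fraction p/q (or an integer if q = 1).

1. B_x = 4  [2·signedArea(BEC) = 0 ∩ BA · DE = 47/2]
2. B_y = -17/4  [2·signedArea(BEC) = 0 ∩ BA · DE = 47/2]
   → B = (4, -17/4)

B = (4, -17/4)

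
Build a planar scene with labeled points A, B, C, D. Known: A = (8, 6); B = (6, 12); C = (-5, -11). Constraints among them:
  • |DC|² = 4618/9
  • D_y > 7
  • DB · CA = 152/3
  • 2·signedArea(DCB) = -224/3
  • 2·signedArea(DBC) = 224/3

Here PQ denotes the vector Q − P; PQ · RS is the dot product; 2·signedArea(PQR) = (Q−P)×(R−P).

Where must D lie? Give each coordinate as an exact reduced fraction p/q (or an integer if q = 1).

D = (22/3, 8)

1. D_x = 22/3  [2·signedArea(DCB) = -224/3 ∩ DB · CA = 152/3]
2. D_y = 8  [2·signedArea(DCB) = -224/3 ∩ DB · CA = 152/3]
   → D = (22/3, 8)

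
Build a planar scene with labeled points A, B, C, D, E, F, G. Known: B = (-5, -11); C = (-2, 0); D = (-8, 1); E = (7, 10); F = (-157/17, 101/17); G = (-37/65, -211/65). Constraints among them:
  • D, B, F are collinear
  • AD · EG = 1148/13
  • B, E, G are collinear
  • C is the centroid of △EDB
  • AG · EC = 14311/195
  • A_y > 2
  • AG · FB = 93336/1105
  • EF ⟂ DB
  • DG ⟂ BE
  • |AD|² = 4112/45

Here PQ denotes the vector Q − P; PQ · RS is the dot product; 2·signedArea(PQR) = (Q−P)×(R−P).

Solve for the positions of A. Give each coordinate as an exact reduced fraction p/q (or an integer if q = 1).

1. A_x = 96/65  [AG · EC = 14311/195 ∩ AG · FB = 93336/1105]
2. A_y = 439/195  [AG · EC = 14311/195 ∩ AG · FB = 93336/1105]
   → A = (96/65, 439/195)

A = (96/65, 439/195)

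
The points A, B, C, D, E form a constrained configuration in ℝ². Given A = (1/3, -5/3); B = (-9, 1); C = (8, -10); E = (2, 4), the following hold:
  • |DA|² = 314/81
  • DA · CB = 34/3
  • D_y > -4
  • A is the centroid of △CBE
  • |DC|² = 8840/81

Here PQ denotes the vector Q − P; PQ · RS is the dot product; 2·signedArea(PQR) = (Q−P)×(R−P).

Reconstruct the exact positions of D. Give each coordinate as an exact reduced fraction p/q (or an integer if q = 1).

1. D_x = -2/9  [line 17·x + -11·y + -106/3 = 0 ∩ |DC|² = 8840/81]
2. D_y = -32/9  [line 17·x + -11·y + -106/3 = 0 ∩ |DC|² = 8840/81]
   → D = (-2/9, -32/9)

D = (-2/9, -32/9)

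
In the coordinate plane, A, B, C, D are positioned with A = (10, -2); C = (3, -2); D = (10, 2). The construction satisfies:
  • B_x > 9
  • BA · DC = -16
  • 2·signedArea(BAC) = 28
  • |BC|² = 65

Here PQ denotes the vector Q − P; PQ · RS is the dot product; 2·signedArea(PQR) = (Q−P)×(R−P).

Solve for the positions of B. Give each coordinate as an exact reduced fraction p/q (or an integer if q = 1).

1. B_x = 10  [BA · DC = -16 ∩ 2·signedArea(BAC) = 28]
2. B_y = -6  [BA · DC = -16 ∩ 2·signedArea(BAC) = 28]
   → B = (10, -6)

B = (10, -6)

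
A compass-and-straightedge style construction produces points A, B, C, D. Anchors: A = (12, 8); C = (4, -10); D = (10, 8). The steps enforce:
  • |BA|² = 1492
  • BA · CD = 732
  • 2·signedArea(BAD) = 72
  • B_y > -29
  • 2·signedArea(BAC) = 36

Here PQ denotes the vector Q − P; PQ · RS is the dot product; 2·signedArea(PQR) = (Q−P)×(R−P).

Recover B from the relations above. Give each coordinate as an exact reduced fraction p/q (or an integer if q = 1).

1. B_x = -2  [2·signedArea(BAC) = 36 ∩ 2·signedArea(BAD) = 72]
2. B_y = -28  [2·signedArea(BAC) = 36 ∩ 2·signedArea(BAD) = 72]
   → B = (-2, -28)

B = (-2, -28)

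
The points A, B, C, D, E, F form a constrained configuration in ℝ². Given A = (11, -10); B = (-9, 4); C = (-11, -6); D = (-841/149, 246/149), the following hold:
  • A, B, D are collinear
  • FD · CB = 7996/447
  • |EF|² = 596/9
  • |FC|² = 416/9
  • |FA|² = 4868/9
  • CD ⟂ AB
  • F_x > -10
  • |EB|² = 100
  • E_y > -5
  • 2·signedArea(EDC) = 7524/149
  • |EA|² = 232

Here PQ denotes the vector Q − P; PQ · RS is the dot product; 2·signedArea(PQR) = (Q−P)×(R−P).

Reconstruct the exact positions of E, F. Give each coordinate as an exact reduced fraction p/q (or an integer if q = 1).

E = (-3, -4)
F = (-29/3, 2/3)

1. F_x = -29/3  [line -2·x + -10·y + -38/3 = 0 ∩ |FC|² = 416/9]
2. F_y = 2/3  [line -2·x + -10·y + -38/3 = 0 ∩ |FC|² = 416/9]
   → F = (-29/3, 2/3)
3. E_x = -3  [line 1140/149·x + -798/149·y + 228/149 = 0 ∩ |EF|² = 596/9]
4. E_y = -4  [line 1140/149·x + -798/149·y + 228/149 = 0 ∩ |EF|² = 596/9]
   → E = (-3, -4)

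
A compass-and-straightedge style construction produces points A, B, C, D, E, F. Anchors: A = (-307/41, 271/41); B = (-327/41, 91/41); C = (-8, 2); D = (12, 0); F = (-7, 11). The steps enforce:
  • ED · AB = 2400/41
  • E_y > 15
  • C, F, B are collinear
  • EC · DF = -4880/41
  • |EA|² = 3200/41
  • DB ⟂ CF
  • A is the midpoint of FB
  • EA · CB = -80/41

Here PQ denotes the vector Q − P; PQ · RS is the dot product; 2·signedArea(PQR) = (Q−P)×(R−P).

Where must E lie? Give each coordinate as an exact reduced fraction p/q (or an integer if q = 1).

1. E_x = -267/41  [ED · AB = 2400/41 ∩ EC · DF = -4880/41]
2. E_y = 631/41  [ED · AB = 2400/41 ∩ EC · DF = -4880/41]
   → E = (-267/41, 631/41)

E = (-267/41, 631/41)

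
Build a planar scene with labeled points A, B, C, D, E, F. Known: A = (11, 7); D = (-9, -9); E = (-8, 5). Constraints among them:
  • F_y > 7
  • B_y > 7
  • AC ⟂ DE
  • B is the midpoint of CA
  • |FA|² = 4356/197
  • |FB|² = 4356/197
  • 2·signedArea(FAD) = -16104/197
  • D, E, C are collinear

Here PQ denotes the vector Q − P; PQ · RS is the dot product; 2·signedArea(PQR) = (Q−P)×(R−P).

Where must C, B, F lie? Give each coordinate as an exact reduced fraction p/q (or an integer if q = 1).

1. C_x = -1529/197  [D, E, C are collinear ∩ AC ⟂ DE]
2. C_y = 1643/197  [D, E, C are collinear ∩ AC ⟂ DE]
   → C = (-1529/197, 1643/197)
3. B_x = 319/197  [B is the midpoint of CA]
4. B_y = 1511/197  [B is the midpoint of CA]
   → B = (319/197, 1511/197)
5. F_x = 1243/197  [line 16·x + -20·y + 9012/197 = 0 ∩ |FB|² = 4356/197]
6. F_y = 1445/197  [line 16·x + -20·y + 9012/197 = 0 ∩ |FB|² = 4356/197]
   → F = (1243/197, 1445/197)

B = (319/197, 1511/197)
C = (-1529/197, 1643/197)
F = (1243/197, 1445/197)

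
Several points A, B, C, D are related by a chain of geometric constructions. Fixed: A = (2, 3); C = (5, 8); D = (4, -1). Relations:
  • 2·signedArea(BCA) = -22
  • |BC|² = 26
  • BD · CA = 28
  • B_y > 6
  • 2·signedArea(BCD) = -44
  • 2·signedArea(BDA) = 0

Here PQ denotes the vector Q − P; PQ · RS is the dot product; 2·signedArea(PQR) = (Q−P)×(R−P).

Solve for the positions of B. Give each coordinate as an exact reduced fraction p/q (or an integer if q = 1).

1. B_x = 0  [2·signedArea(BDA) = 0 ∩ 2·signedArea(BCD) = -44]
2. B_y = 7  [2·signedArea(BDA) = 0 ∩ 2·signedArea(BCD) = -44]
   → B = (0, 7)

B = (0, 7)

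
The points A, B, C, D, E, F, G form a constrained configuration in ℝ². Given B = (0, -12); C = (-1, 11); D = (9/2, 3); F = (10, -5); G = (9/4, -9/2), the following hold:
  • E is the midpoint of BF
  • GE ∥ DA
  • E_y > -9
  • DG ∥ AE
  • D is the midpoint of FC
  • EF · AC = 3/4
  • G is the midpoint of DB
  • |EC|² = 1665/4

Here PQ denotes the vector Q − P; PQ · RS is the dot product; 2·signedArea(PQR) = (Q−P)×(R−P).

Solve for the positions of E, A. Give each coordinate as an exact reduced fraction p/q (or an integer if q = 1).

A = (29/4, -1)
E = (5, -17/2)

1. E_x = 5  [E is the midpoint of BF]
2. E_y = -17/2  [E is the midpoint of BF]
   → E = (5, -17/2)
3. A_x = 29/4  [DG ∥ AE ∩ GE ∥ DA]
4. A_y = -1  [DG ∥ AE ∩ GE ∥ DA]
   → A = (29/4, -1)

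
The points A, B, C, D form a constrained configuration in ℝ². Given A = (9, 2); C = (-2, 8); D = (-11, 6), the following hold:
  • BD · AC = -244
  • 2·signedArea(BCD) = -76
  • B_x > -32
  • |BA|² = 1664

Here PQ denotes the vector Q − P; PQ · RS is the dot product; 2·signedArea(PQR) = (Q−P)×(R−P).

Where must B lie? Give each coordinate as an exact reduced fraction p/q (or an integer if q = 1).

B = (-31, 10)

1. B_x = -31  [2·signedArea(BCD) = -76 ∩ BD · AC = -244]
2. B_y = 10  [2·signedArea(BCD) = -76 ∩ BD · AC = -244]
   → B = (-31, 10)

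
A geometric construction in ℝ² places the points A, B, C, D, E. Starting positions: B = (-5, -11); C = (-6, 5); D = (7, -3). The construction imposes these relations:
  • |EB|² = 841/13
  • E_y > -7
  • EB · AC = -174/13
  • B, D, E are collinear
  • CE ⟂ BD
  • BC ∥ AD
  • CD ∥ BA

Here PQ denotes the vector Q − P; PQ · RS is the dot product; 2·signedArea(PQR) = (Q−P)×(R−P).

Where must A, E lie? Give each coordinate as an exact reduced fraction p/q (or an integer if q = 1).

1. A_x = 8  [BC ∥ AD ∩ CD ∥ BA]
2. A_y = -19  [BC ∥ AD ∩ CD ∥ BA]
   → A = (8, -19)
3. E_x = 22/13  [B, D, E are collinear ∩ CE ⟂ BD]
4. E_y = -85/13  [B, D, E are collinear ∩ CE ⟂ BD]
   → E = (22/13, -85/13)

A = (8, -19)
E = (22/13, -85/13)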